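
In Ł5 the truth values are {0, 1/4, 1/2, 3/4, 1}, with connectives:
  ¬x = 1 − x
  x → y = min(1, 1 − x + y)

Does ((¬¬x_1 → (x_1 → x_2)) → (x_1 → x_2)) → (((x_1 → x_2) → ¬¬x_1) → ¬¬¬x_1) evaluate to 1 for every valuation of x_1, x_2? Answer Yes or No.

Counterexample: take x_1 = 3/4, x_2 = 0.
¬x_1 = ¬3/4 = 1/4
¬¬x_1 = ¬1/4 = 3/4
x_1 → x_2 = 3/4 → 0 = 1/4
¬¬x_1 → (x_1 → x_2) = 3/4 → 1/4 = 1/2
x_1 → x_2 = 3/4 → 0 = 1/4
(¬¬x_1 → (x_1 → x_2)) → (x_1 → x_2) = 1/2 → 1/4 = 3/4
x_1 → x_2 = 3/4 → 0 = 1/4
¬x_1 = ¬3/4 = 1/4
¬¬x_1 = ¬1/4 = 3/4
(x_1 → x_2) → ¬¬x_1 = 1/4 → 3/4 = 1
¬¬¬x_1 = ¬3/4 = 1/4
((x_1 → x_2) → ¬¬x_1) → ¬¬¬x_1 = 1 → 1/4 = 1/4
((¬¬x_1 → (x_1 → x_2)) → (x_1 → x_2)) → (((x_1 → x_2) → ¬¬x_1) → ¬¬¬x_1) = 3/4 → 1/4 = 1/2
This gives 1/2 ≠ 1.

No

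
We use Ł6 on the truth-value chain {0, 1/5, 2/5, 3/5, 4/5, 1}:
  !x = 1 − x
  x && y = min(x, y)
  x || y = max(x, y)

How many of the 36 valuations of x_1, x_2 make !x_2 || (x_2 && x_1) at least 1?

7

value 1: 7 assignments (counts)
value 4/5: 9 assignments
value 3/5: 11 assignments
value 2/5: 5 assignments
value 1/5: 3 assignments
value 0: 1 assignment
So 7 of the 36 assignments meet the threshold.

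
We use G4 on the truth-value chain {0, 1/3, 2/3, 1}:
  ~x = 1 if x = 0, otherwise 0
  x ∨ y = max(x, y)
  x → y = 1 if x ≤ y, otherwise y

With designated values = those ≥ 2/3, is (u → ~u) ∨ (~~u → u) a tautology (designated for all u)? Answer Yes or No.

Counterexample: take u = 1/3.
~u = ~1/3 = 0
u → ~u = 1/3 → 0 = 0
~u = ~1/3 = 0
~~u = ~0 = 1
~~u → u = 1 → 1/3 = 1/3
(u → ~u) ∨ (~~u → u) = 0 ∨ 1/3 = 1/3
This gives 1/3, which is below 2/3.

No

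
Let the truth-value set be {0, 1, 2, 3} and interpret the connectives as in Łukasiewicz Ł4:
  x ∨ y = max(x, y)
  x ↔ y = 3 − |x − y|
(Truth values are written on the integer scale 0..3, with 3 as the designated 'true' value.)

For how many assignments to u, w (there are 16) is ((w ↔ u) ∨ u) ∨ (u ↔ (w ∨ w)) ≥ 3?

u = 0, w = 0 ↦ 3  ≥
u = 0, w = 1 ↦ 2  <
u = 0, w = 2 ↦ 1  <
u = 0, w = 3 ↦ 0  <
u = 1, w = 0 ↦ 2  <
u = 1, w = 1 ↦ 3  ≥
u = 1, w = 2 ↦ 2  <
u = 1, w = 3 ↦ 1  <
u = 2, w = 0 ↦ 2  <
u = 2, w = 1 ↦ 2  <
u = 2, w = 2 ↦ 3  ≥
u = 2, w = 3 ↦ 2  <
u = 3, w = 0 ↦ 3  ≥
u = 3, w = 1 ↦ 3  ≥
u = 3, w = 2 ↦ 3  ≥
u = 3, w = 3 ↦ 3  ≥
So 7 of the 16 assignments meet the threshold.

7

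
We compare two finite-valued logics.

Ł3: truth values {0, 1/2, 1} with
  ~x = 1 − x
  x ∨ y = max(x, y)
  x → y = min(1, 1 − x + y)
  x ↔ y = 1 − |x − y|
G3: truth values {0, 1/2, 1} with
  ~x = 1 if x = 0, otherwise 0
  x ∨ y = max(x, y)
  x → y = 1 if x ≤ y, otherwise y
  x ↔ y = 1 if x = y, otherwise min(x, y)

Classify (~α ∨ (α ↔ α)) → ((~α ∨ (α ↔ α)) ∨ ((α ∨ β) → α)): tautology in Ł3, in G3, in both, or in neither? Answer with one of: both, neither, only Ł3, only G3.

both

In Ł3: every assignment gives 1 — tautology.
In G3: every assignment gives 1 — tautology.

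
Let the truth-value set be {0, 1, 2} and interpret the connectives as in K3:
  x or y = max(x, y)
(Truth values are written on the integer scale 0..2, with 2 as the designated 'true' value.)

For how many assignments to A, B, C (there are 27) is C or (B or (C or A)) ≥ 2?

19

value 2: 19 assignments (counts)
value 1: 7 assignments
value 0: 1 assignment
So 19 of the 27 assignments meet the threshold.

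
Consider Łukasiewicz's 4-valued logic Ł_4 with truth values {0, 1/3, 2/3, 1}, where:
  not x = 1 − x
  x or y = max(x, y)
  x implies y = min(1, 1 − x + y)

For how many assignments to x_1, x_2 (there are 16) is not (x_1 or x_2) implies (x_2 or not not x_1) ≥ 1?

x_1 = 0, x_2 = 0 ↦ 0  <
x_1 = 0, x_2 = 1/3 ↦ 2/3  <
x_1 = 0, x_2 = 2/3 ↦ 1  ≥
x_1 = 0, x_2 = 1 ↦ 1  ≥
x_1 = 1/3, x_2 = 0 ↦ 2/3  <
x_1 = 1/3, x_2 = 1/3 ↦ 2/3  <
x_1 = 1/3, x_2 = 2/3 ↦ 1  ≥
x_1 = 1/3, x_2 = 1 ↦ 1  ≥
x_1 = 2/3, x_2 = 0 ↦ 1  ≥
x_1 = 2/3, x_2 = 1/3 ↦ 1  ≥
x_1 = 2/3, x_2 = 2/3 ↦ 1  ≥
x_1 = 2/3, x_2 = 1 ↦ 1  ≥
x_1 = 1, x_2 = 0 ↦ 1  ≥
x_1 = 1, x_2 = 1/3 ↦ 1  ≥
x_1 = 1, x_2 = 2/3 ↦ 1  ≥
x_1 = 1, x_2 = 1 ↦ 1  ≥
So 12 of the 16 assignments meet the threshold.

12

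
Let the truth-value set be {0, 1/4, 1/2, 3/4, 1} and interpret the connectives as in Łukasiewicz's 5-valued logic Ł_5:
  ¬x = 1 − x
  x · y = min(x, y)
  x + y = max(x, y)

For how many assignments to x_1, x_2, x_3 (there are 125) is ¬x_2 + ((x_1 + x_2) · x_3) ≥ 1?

value 1: 33 assignments (counts)
value 3/4: 41 assignments
value 1/2: 31 assignments
value 1/4: 15 assignments
value 0: 5 assignments
So 33 of the 125 assignments meet the threshold.

33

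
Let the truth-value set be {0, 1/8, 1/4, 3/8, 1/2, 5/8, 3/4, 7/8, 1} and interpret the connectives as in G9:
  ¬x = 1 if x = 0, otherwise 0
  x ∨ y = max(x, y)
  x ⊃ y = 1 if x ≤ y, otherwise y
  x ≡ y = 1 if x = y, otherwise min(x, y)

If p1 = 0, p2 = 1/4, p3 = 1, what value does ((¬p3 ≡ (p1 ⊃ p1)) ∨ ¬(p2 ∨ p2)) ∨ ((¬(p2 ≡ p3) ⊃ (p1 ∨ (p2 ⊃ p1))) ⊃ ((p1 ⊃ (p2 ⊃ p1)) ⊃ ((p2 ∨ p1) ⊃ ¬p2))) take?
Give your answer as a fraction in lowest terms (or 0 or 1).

¬p3 = ¬1 = 0
p1 ⊃ p1 = 0 ⊃ 0 = 1
¬p3 ≡ (p1 ⊃ p1) = 0 ≡ 1 = 0
p2 ∨ p2 = 1/4 ∨ 1/4 = 1/4
¬(p2 ∨ p2) = ¬1/4 = 0
(¬p3 ≡ (p1 ⊃ p1)) ∨ ¬(p2 ∨ p2) = 0 ∨ 0 = 0
p2 ≡ p3 = 1/4 ≡ 1 = 1/4
¬(p2 ≡ p3) = ¬1/4 = 0
p2 ⊃ p1 = 1/4 ⊃ 0 = 0
p1 ∨ (p2 ⊃ p1) = 0 ∨ 0 = 0
¬(p2 ≡ p3) ⊃ (p1 ∨ (p2 ⊃ p1)) = 0 ⊃ 0 = 1
p2 ⊃ p1 = 1/4 ⊃ 0 = 0
p1 ⊃ (p2 ⊃ p1) = 0 ⊃ 0 = 1
p2 ∨ p1 = 1/4 ∨ 0 = 1/4
¬p2 = ¬1/4 = 0
(p2 ∨ p1) ⊃ ¬p2 = 1/4 ⊃ 0 = 0
(p1 ⊃ (p2 ⊃ p1)) ⊃ ((p2 ∨ p1) ⊃ ¬p2) = 1 ⊃ 0 = 0
(¬(p2 ≡ p3) ⊃ (p1 ∨ (p2 ⊃ p1))) ⊃ ((p1 ⊃ (p2 ⊃ p1)) ⊃ ((p2 ∨ p1) ⊃ ¬p2)) = 1 ⊃ 0 = 0
((¬p3 ≡ (p1 ⊃ p1)) ∨ ¬(p2 ∨ p2)) ∨ ((¬(p2 ≡ p3) ⊃ (p1 ∨ (p2 ⊃ p1))) ⊃ ((p1 ⊃ (p2 ⊃ p1)) ⊃ ((p2 ∨ p1) ⊃ ¬p2))) = 0 ∨ 0 = 0

0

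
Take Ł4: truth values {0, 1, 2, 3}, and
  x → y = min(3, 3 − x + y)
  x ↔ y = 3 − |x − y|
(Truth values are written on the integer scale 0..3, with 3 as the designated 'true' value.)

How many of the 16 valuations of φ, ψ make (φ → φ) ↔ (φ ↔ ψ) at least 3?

φ = 0, ψ = 0 ↦ 3  ≥
φ = 0, ψ = 1 ↦ 2  <
φ = 0, ψ = 2 ↦ 1  <
φ = 0, ψ = 3 ↦ 0  <
φ = 1, ψ = 0 ↦ 2  <
φ = 1, ψ = 1 ↦ 3  ≥
φ = 1, ψ = 2 ↦ 2  <
φ = 1, ψ = 3 ↦ 1  <
φ = 2, ψ = 0 ↦ 1  <
φ = 2, ψ = 1 ↦ 2  <
φ = 2, ψ = 2 ↦ 3  ≥
φ = 2, ψ = 3 ↦ 2  <
φ = 3, ψ = 0 ↦ 0  <
φ = 3, ψ = 1 ↦ 1  <
φ = 3, ψ = 2 ↦ 2  <
φ = 3, ψ = 3 ↦ 3  ≥
So 4 of the 16 assignments meet the threshold.

4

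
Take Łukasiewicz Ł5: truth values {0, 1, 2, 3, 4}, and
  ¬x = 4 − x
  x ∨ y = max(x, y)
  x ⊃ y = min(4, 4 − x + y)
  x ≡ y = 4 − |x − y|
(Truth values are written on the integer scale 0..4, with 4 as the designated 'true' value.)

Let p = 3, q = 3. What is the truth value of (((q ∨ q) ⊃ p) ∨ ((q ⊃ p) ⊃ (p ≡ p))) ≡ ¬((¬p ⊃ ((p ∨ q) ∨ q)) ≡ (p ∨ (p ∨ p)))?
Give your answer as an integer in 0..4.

q ∨ q = 3 ∨ 3 = 3
(q ∨ q) ⊃ p = 3 ⊃ 3 = 4
q ⊃ p = 3 ⊃ 3 = 4
p ≡ p = 3 ≡ 3 = 4
(q ⊃ p) ⊃ (p ≡ p) = 4 ⊃ 4 = 4
((q ∨ q) ⊃ p) ∨ ((q ⊃ p) ⊃ (p ≡ p)) = 4 ∨ 4 = 4
¬p = ¬3 = 1
p ∨ q = 3 ∨ 3 = 3
(p ∨ q) ∨ q = 3 ∨ 3 = 3
¬p ⊃ ((p ∨ q) ∨ q) = 1 ⊃ 3 = 4
p ∨ p = 3 ∨ 3 = 3
p ∨ (p ∨ p) = 3 ∨ 3 = 3
(¬p ⊃ ((p ∨ q) ∨ q)) ≡ (p ∨ (p ∨ p)) = 4 ≡ 3 = 3
¬((¬p ⊃ ((p ∨ q) ∨ q)) ≡ (p ∨ (p ∨ p))) = ¬3 = 1
(((q ∨ q) ⊃ p) ∨ ((q ⊃ p) ⊃ (p ≡ p))) ≡ ¬((¬p ⊃ ((p ∨ q) ∨ q)) ≡ (p ∨ (p ∨ p))) = 4 ≡ 1 = 1

1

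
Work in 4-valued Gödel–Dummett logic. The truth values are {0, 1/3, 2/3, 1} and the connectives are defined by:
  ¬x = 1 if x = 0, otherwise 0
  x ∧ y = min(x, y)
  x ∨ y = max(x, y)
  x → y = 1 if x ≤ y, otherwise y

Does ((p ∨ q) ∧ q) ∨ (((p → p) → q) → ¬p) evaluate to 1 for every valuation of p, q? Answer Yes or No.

No

Counterexample: take p = 1/3, q = 1/3.
p ∨ q = 1/3 ∨ 1/3 = 1/3
(p ∨ q) ∧ q = 1/3 ∧ 1/3 = 1/3
p → p = 1/3 → 1/3 = 1
(p → p) → q = 1 → 1/3 = 1/3
¬p = ¬1/3 = 0
((p → p) → q) → ¬p = 1/3 → 0 = 0
((p ∨ q) ∧ q) ∨ (((p → p) → q) → ¬p) = 1/3 ∨ 0 = 1/3
This gives 1/3 ≠ 1.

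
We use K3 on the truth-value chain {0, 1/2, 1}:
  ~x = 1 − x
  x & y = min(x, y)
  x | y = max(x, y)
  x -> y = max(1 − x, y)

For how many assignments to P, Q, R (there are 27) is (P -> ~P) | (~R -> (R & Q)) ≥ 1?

15

value 1: 15 assignments (counts)
value 1/2: 9 assignments
value 0: 3 assignments
So 15 of the 27 assignments meet the threshold.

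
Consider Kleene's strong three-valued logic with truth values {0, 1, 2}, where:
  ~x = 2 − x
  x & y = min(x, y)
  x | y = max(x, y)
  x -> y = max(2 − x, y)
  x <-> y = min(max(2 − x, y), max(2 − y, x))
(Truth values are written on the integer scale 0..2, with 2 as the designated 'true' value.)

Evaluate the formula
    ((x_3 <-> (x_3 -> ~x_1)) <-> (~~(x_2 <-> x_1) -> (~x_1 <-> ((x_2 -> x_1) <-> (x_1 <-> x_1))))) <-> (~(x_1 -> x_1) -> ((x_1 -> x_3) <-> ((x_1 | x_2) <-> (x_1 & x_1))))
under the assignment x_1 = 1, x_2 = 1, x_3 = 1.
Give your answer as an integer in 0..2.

~x_1 = ~1 = 1
x_3 -> ~x_1 = 1 -> 1 = 1
x_3 <-> (x_3 -> ~x_1) = 1 <-> 1 = 1
x_2 <-> x_1 = 1 <-> 1 = 1
~(x_2 <-> x_1) = ~1 = 1
~~(x_2 <-> x_1) = ~1 = 1
~x_1 = ~1 = 1
x_2 -> x_1 = 1 -> 1 = 1
x_1 <-> x_1 = 1 <-> 1 = 1
(x_2 -> x_1) <-> (x_1 <-> x_1) = 1 <-> 1 = 1
~x_1 <-> ((x_2 -> x_1) <-> (x_1 <-> x_1)) = 1 <-> 1 = 1
~~(x_2 <-> x_1) -> (~x_1 <-> ((x_2 -> x_1) <-> (x_1 <-> x_1))) = 1 -> 1 = 1
(x_3 <-> (x_3 -> ~x_1)) <-> (~~(x_2 <-> x_1) -> (~x_1 <-> ((x_2 -> x_1) <-> (x_1 <-> x_1)))) = 1 <-> 1 = 1
x_1 -> x_1 = 1 -> 1 = 1
~(x_1 -> x_1) = ~1 = 1
x_1 -> x_3 = 1 -> 1 = 1
x_1 | x_2 = 1 | 1 = 1
x_1 & x_1 = 1 & 1 = 1
(x_1 | x_2) <-> (x_1 & x_1) = 1 <-> 1 = 1
(x_1 -> x_3) <-> ((x_1 | x_2) <-> (x_1 & x_1)) = 1 <-> 1 = 1
~(x_1 -> x_1) -> ((x_1 -> x_3) <-> ((x_1 | x_2) <-> (x_1 & x_1))) = 1 -> 1 = 1
((x_3 <-> (x_3 -> ~x_1)) <-> (~~(x_2 <-> x_1) -> (~x_1 <-> ((x_2 -> x_1) <-> (x_1 <-> x_1))))) <-> (~(x_1 -> x_1) -> ((x_1 -> x_3) <-> ((x_1 | x_2) <-> (x_1 & x_1)))) = 1 <-> 1 = 1

1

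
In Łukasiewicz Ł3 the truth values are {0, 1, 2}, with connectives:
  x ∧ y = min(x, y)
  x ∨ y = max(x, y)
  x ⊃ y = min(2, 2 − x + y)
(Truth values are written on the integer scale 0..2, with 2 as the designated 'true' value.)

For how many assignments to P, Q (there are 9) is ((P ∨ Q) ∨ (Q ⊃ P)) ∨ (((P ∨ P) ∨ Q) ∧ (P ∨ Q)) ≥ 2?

8

P = 0, Q = 0 ↦ 2  ≥
P = 0, Q = 1 ↦ 1  <
P = 0, Q = 2 ↦ 2  ≥
P = 1, Q = 0 ↦ 2  ≥
P = 1, Q = 1 ↦ 2  ≥
P = 1, Q = 2 ↦ 2  ≥
P = 2, Q = 0 ↦ 2  ≥
P = 2, Q = 1 ↦ 2  ≥
P = 2, Q = 2 ↦ 2  ≥
So 8 of the 9 assignments meet the threshold.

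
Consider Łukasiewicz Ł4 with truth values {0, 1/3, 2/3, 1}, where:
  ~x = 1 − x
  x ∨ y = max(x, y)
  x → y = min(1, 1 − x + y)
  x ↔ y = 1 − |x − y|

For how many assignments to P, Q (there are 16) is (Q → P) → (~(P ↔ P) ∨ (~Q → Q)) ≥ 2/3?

P = 0, Q = 0 ↦ 0  <
P = 0, Q = 1/3 ↦ 1  ≥
P = 0, Q = 2/3 ↦ 1  ≥
P = 0, Q = 1 ↦ 1  ≥
P = 1/3, Q = 0 ↦ 0  <
P = 1/3, Q = 1/3 ↦ 2/3  ≥
P = 1/3, Q = 2/3 ↦ 1  ≥
P = 1/3, Q = 1 ↦ 1  ≥
P = 2/3, Q = 0 ↦ 0  <
P = 2/3, Q = 1/3 ↦ 2/3  ≥
P = 2/3, Q = 2/3 ↦ 1  ≥
P = 2/3, Q = 1 ↦ 1  ≥
P = 1, Q = 0 ↦ 0  <
P = 1, Q = 1/3 ↦ 2/3  ≥
P = 1, Q = 2/3 ↦ 1  ≥
P = 1, Q = 1 ↦ 1  ≥
So 12 of the 16 assignments meet the threshold.

12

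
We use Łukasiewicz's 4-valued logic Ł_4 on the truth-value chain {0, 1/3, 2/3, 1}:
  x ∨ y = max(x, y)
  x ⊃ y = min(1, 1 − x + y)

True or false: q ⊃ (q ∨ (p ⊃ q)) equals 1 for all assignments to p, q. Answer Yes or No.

p = 0, q = 0 ↦ 1
p = 0, q = 1/3 ↦ 1
p = 0, q = 2/3 ↦ 1
p = 0, q = 1 ↦ 1
p = 1/3, q = 0 ↦ 1
p = 1/3, q = 1/3 ↦ 1
p = 1/3, q = 2/3 ↦ 1
p = 1/3, q = 1 ↦ 1
p = 2/3, q = 0 ↦ 1
p = 2/3, q = 1/3 ↦ 1
p = 2/3, q = 2/3 ↦ 1
p = 2/3, q = 1 ↦ 1
p = 1, q = 0 ↦ 1
p = 1, q = 1/3 ↦ 1
p = 1, q = 2/3 ↦ 1
p = 1, q = 1 ↦ 1
Every assignment gives a value ≥ 1.

Yes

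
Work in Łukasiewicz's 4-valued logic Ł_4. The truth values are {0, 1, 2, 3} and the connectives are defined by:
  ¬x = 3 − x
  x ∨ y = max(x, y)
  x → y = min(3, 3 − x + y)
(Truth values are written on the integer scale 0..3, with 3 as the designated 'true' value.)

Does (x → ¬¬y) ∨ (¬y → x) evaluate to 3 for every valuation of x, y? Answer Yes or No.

Counterexample: take x = 1, y = 0.
¬y = ¬0 = 3
¬¬y = ¬3 = 0
x → ¬¬y = 1 → 0 = 2
¬y = ¬0 = 3
¬y → x = 3 → 1 = 1
(x → ¬¬y) ∨ (¬y → x) = 2 ∨ 1 = 2
This gives 2 ≠ 3.

No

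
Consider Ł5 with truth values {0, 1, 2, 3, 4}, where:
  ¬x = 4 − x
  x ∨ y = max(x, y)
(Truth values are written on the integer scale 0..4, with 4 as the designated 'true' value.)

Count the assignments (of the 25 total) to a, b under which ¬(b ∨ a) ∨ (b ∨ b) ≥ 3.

14

value 4: 6 assignments (counts)
value 3: 8 assignments (counts)
value 2: 7 assignments
value 1: 3 assignments
value 0: 1 assignment
So 14 of the 25 assignments meet the threshold.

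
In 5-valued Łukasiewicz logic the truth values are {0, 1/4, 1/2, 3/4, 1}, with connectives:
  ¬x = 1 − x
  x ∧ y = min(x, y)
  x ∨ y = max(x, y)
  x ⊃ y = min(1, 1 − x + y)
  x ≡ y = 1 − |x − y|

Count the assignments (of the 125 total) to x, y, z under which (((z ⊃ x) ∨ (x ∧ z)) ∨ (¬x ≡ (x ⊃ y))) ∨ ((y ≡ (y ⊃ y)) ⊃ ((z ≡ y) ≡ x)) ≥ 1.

114

value 1: 114 assignments (counts)
value 3/4: 10 assignments
value 1/2: 1 assignment
So 114 of the 125 assignments meet the threshold.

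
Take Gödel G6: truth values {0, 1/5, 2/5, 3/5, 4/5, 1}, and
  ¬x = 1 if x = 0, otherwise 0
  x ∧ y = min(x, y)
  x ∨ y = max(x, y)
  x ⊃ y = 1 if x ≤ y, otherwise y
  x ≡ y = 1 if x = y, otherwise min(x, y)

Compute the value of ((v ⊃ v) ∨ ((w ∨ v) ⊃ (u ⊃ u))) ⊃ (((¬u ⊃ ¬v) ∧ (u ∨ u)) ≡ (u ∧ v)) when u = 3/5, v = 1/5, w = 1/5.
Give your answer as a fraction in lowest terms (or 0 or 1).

1/5

v ⊃ v = 1/5 ⊃ 1/5 = 1
w ∨ v = 1/5 ∨ 1/5 = 1/5
u ⊃ u = 3/5 ⊃ 3/5 = 1
(w ∨ v) ⊃ (u ⊃ u) = 1/5 ⊃ 1 = 1
(v ⊃ v) ∨ ((w ∨ v) ⊃ (u ⊃ u)) = 1 ∨ 1 = 1
¬u = ¬3/5 = 0
¬v = ¬1/5 = 0
¬u ⊃ ¬v = 0 ⊃ 0 = 1
u ∨ u = 3/5 ∨ 3/5 = 3/5
(¬u ⊃ ¬v) ∧ (u ∨ u) = 1 ∧ 3/5 = 3/5
u ∧ v = 3/5 ∧ 1/5 = 1/5
((¬u ⊃ ¬v) ∧ (u ∨ u)) ≡ (u ∧ v) = 3/5 ≡ 1/5 = 1/5
((v ⊃ v) ∨ ((w ∨ v) ⊃ (u ⊃ u))) ⊃ (((¬u ⊃ ¬v) ∧ (u ∨ u)) ≡ (u ∧ v)) = 1 ⊃ 1/5 = 1/5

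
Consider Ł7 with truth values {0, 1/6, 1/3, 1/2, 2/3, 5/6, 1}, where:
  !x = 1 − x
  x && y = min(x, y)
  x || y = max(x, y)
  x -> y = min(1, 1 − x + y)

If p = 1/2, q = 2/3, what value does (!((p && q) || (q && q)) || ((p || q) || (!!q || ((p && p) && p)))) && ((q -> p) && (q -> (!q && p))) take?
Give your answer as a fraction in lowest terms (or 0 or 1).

2/3

p && q = 1/2 && 2/3 = 1/2
q && q = 2/3 && 2/3 = 2/3
(p && q) || (q && q) = 1/2 || 2/3 = 2/3
!((p && q) || (q && q)) = !2/3 = 1/3
p || q = 1/2 || 2/3 = 2/3
!q = !2/3 = 1/3
!!q = !1/3 = 2/3
p && p = 1/2 && 1/2 = 1/2
(p && p) && p = 1/2 && 1/2 = 1/2
!!q || ((p && p) && p) = 2/3 || 1/2 = 2/3
(p || q) || (!!q || ((p && p) && p)) = 2/3 || 2/3 = 2/3
!((p && q) || (q && q)) || ((p || q) || (!!q || ((p && p) && p))) = 1/3 || 2/3 = 2/3
q -> p = 2/3 -> 1/2 = 5/6
!q = !2/3 = 1/3
!q && p = 1/3 && 1/2 = 1/3
q -> (!q && p) = 2/3 -> 1/3 = 2/3
(q -> p) && (q -> (!q && p)) = 5/6 && 2/3 = 2/3
(!((p && q) || (q && q)) || ((p || q) || (!!q || ((p && p) && p)))) && ((q -> p) && (q -> (!q && p))) = 2/3 && 2/3 = 2/3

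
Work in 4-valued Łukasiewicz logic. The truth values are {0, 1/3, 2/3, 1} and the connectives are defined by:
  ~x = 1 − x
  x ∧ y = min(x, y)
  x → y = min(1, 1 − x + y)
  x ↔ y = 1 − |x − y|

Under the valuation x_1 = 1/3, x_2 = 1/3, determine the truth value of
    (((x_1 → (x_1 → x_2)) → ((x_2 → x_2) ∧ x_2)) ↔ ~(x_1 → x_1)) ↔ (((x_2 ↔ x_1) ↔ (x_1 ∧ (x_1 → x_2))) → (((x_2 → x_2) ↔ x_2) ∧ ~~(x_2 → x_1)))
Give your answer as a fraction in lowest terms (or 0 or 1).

x_1 → x_2 = 1/3 → 1/3 = 1
x_1 → (x_1 → x_2) = 1/3 → 1 = 1
x_2 → x_2 = 1/3 → 1/3 = 1
(x_2 → x_2) ∧ x_2 = 1 ∧ 1/3 = 1/3
(x_1 → (x_1 → x_2)) → ((x_2 → x_2) ∧ x_2) = 1 → 1/3 = 1/3
x_1 → x_1 = 1/3 → 1/3 = 1
~(x_1 → x_1) = ~1 = 0
((x_1 → (x_1 → x_2)) → ((x_2 → x_2) ∧ x_2)) ↔ ~(x_1 → x_1) = 1/3 ↔ 0 = 2/3
x_2 ↔ x_1 = 1/3 ↔ 1/3 = 1
x_1 → x_2 = 1/3 → 1/3 = 1
x_1 ∧ (x_1 → x_2) = 1/3 ∧ 1 = 1/3
(x_2 ↔ x_1) ↔ (x_1 ∧ (x_1 → x_2)) = 1 ↔ 1/3 = 1/3
x_2 → x_2 = 1/3 → 1/3 = 1
(x_2 → x_2) ↔ x_2 = 1 ↔ 1/3 = 1/3
x_2 → x_1 = 1/3 → 1/3 = 1
~(x_2 → x_1) = ~1 = 0
~~(x_2 → x_1) = ~0 = 1
((x_2 → x_2) ↔ x_2) ∧ ~~(x_2 → x_1) = 1/3 ∧ 1 = 1/3
((x_2 ↔ x_1) ↔ (x_1 ∧ (x_1 → x_2))) → (((x_2 → x_2) ↔ x_2) ∧ ~~(x_2 → x_1)) = 1/3 → 1/3 = 1
(((x_1 → (x_1 → x_2)) → ((x_2 → x_2) ∧ x_2)) ↔ ~(x_1 → x_1)) ↔ (((x_2 ↔ x_1) ↔ (x_1 ∧ (x_1 → x_2))) → (((x_2 → x_2) ↔ x_2) ∧ ~~(x_2 → x_1))) = 2/3 ↔ 1 = 2/3

2/3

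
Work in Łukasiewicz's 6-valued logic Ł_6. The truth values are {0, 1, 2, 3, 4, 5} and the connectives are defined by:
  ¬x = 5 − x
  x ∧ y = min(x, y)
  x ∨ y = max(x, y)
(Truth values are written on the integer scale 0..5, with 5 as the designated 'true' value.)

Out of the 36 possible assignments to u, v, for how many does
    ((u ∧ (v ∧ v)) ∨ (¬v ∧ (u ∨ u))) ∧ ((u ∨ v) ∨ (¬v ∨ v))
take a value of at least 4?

8

value 5: 2 assignments (counts)
value 4: 6 assignments (counts)
value 3: 10 assignments
value 2: 6 assignments
value 1: 6 assignments
value 0: 6 assignments
So 8 of the 36 assignments meet the threshold.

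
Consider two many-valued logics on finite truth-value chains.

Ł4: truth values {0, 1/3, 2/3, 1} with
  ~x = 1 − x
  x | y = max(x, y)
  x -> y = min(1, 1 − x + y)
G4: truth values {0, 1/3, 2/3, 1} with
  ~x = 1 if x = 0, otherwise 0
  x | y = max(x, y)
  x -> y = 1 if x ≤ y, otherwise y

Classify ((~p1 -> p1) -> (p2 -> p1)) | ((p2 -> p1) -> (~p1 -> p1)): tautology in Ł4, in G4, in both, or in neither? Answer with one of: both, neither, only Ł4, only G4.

In Ł4: every assignment gives 1 — tautology.
In G4: every assignment gives 1 — tautology.

both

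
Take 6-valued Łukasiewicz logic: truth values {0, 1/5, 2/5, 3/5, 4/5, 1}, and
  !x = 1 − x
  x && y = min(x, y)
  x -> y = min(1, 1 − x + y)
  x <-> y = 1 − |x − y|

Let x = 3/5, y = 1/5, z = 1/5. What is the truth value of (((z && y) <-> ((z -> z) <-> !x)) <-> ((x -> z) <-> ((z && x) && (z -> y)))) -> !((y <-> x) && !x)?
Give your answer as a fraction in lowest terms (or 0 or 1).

z && y = 1/5 && 1/5 = 1/5
z -> z = 1/5 -> 1/5 = 1
!x = !3/5 = 2/5
(z -> z) <-> !x = 1 <-> 2/5 = 2/5
(z && y) <-> ((z -> z) <-> !x) = 1/5 <-> 2/5 = 4/5
x -> z = 3/5 -> 1/5 = 3/5
z && x = 1/5 && 3/5 = 1/5
z -> y = 1/5 -> 1/5 = 1
(z && x) && (z -> y) = 1/5 && 1 = 1/5
(x -> z) <-> ((z && x) && (z -> y)) = 3/5 <-> 1/5 = 3/5
((z && y) <-> ((z -> z) <-> !x)) <-> ((x -> z) <-> ((z && x) && (z -> y))) = 4/5 <-> 3/5 = 4/5
y <-> x = 1/5 <-> 3/5 = 3/5
!x = !3/5 = 2/5
(y <-> x) && !x = 3/5 && 2/5 = 2/5
!((y <-> x) && !x) = !2/5 = 3/5
(((z && y) <-> ((z -> z) <-> !x)) <-> ((x -> z) <-> ((z && x) && (z -> y)))) -> !((y <-> x) && !x) = 4/5 -> 3/5 = 4/5

4/5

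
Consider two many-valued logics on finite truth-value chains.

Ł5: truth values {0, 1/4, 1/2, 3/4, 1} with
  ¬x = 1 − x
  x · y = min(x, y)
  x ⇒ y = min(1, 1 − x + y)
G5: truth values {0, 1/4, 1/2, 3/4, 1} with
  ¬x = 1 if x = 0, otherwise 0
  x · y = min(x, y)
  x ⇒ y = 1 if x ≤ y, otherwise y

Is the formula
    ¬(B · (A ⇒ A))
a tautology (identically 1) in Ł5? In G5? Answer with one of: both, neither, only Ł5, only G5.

In Ł5: at A = 0, B = 1/4 the value is 3/4 — not a tautology.
In G5: at A = 0, B = 1/4 the value is 0 — not a tautology.

neither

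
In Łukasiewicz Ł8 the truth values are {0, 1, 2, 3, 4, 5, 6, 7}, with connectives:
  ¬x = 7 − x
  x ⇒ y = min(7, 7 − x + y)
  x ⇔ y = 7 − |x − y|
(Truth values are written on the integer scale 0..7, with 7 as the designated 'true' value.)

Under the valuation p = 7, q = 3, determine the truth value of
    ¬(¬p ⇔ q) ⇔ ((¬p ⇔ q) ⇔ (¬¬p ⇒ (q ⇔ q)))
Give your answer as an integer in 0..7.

¬p = ¬7 = 0
¬p ⇔ q = 0 ⇔ 3 = 4
¬(¬p ⇔ q) = ¬4 = 3
¬p = ¬7 = 0
¬p ⇔ q = 0 ⇔ 3 = 4
¬p = ¬7 = 0
¬¬p = ¬0 = 7
q ⇔ q = 3 ⇔ 3 = 7
¬¬p ⇒ (q ⇔ q) = 7 ⇒ 7 = 7
(¬p ⇔ q) ⇔ (¬¬p ⇒ (q ⇔ q)) = 4 ⇔ 7 = 4
¬(¬p ⇔ q) ⇔ ((¬p ⇔ q) ⇔ (¬¬p ⇒ (q ⇔ q))) = 3 ⇔ 4 = 6

6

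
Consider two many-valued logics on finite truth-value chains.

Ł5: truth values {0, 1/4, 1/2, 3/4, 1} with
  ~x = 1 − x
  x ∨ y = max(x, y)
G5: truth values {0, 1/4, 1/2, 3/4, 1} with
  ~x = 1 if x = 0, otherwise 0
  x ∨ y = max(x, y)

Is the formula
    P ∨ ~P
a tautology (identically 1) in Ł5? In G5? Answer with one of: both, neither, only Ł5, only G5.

In Ł5: at P = 1/4 the value is 3/4 — not a tautology.
In G5: at P = 1/4 the value is 1/4 — not a tautology.

neither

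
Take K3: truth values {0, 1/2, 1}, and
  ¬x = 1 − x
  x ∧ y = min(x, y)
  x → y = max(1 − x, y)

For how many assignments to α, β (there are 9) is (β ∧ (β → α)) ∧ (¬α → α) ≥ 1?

1

α = 0, β = 0 ↦ 0  <
α = 0, β = 1/2 ↦ 0  <
α = 0, β = 1 ↦ 0  <
α = 1/2, β = 0 ↦ 0  <
α = 1/2, β = 1/2 ↦ 1/2  <
α = 1/2, β = 1 ↦ 1/2  <
α = 1, β = 0 ↦ 0  <
α = 1, β = 1/2 ↦ 1/2  <
α = 1, β = 1 ↦ 1  ≥
So 1 of the 9 assignments meets the threshold.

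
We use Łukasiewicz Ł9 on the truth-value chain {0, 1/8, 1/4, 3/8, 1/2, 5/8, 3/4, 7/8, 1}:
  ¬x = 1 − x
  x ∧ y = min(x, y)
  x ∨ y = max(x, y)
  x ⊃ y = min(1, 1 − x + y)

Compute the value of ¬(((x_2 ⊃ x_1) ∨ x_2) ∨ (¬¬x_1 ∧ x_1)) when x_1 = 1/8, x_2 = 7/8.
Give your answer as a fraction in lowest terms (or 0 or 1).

x_2 ⊃ x_1 = 7/8 ⊃ 1/8 = 1/4
(x_2 ⊃ x_1) ∨ x_2 = 1/4 ∨ 7/8 = 7/8
¬x_1 = ¬1/8 = 7/8
¬¬x_1 = ¬7/8 = 1/8
¬¬x_1 ∧ x_1 = 1/8 ∧ 1/8 = 1/8
((x_2 ⊃ x_1) ∨ x_2) ∨ (¬¬x_1 ∧ x_1) = 7/8 ∨ 1/8 = 7/8
¬(((x_2 ⊃ x_1) ∨ x_2) ∨ (¬¬x_1 ∧ x_1)) = ¬7/8 = 1/8

1/8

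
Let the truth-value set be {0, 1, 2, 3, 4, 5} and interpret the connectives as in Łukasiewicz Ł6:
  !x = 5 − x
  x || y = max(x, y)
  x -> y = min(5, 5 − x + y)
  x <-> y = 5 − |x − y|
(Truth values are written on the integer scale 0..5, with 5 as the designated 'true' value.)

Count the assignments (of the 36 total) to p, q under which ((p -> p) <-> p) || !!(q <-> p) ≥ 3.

30

value 5: 11 assignments (counts)
value 4: 12 assignments (counts)
value 3: 7 assignments (counts)
value 2: 3 assignments
value 1: 2 assignments
value 0: 1 assignment
So 30 of the 36 assignments meet the threshold.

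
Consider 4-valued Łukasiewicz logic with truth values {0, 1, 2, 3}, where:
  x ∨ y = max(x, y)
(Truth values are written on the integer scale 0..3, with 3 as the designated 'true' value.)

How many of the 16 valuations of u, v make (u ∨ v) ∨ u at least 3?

u = 0, v = 0 ↦ 0  <
u = 0, v = 1 ↦ 1  <
u = 0, v = 2 ↦ 2  <
u = 0, v = 3 ↦ 3  ≥
u = 1, v = 0 ↦ 1  <
u = 1, v = 1 ↦ 1  <
u = 1, v = 2 ↦ 2  <
u = 1, v = 3 ↦ 3  ≥
u = 2, v = 0 ↦ 2  <
u = 2, v = 1 ↦ 2  <
u = 2, v = 2 ↦ 2  <
u = 2, v = 3 ↦ 3  ≥
u = 3, v = 0 ↦ 3  ≥
u = 3, v = 1 ↦ 3  ≥
u = 3, v = 2 ↦ 3  ≥
u = 3, v = 3 ↦ 3  ≥
So 7 of the 16 assignments meet the threshold.

7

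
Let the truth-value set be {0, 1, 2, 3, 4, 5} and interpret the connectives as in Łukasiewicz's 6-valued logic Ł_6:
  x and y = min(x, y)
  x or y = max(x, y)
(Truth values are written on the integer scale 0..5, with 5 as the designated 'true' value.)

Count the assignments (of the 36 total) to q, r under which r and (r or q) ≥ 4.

value 5: 6 assignments (counts)
value 4: 6 assignments (counts)
value 3: 6 assignments
value 2: 6 assignments
value 1: 6 assignments
value 0: 6 assignments
So 12 of the 36 assignments meet the threshold.

12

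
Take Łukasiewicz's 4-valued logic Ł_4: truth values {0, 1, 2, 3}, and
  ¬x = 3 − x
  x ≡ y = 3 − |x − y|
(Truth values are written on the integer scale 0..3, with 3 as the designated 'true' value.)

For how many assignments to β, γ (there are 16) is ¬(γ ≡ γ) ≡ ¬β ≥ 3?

β = 0, γ = 0 ↦ 0  <
β = 0, γ = 1 ↦ 0  <
β = 0, γ = 2 ↦ 0  <
β = 0, γ = 3 ↦ 0  <
β = 1, γ = 0 ↦ 1  <
β = 1, γ = 1 ↦ 1  <
β = 1, γ = 2 ↦ 1  <
β = 1, γ = 3 ↦ 1  <
β = 2, γ = 0 ↦ 2  <
β = 2, γ = 1 ↦ 2  <
β = 2, γ = 2 ↦ 2  <
β = 2, γ = 3 ↦ 2  <
β = 3, γ = 0 ↦ 3  ≥
β = 3, γ = 1 ↦ 3  ≥
β = 3, γ = 2 ↦ 3  ≥
β = 3, γ = 3 ↦ 3  ≥
So 4 of the 16 assignments meet the threshold.

4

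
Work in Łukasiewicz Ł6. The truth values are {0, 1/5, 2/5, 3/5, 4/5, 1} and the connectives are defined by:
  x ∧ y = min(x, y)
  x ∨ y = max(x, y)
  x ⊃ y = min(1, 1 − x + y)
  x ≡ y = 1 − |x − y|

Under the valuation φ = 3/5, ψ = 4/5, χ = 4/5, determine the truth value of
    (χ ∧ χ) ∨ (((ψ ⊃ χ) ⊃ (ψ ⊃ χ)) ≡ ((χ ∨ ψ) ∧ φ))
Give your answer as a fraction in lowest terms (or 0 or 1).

4/5

χ ∧ χ = 4/5 ∧ 4/5 = 4/5
ψ ⊃ χ = 4/5 ⊃ 4/5 = 1
ψ ⊃ χ = 4/5 ⊃ 4/5 = 1
(ψ ⊃ χ) ⊃ (ψ ⊃ χ) = 1 ⊃ 1 = 1
χ ∨ ψ = 4/5 ∨ 4/5 = 4/5
(χ ∨ ψ) ∧ φ = 4/5 ∧ 3/5 = 3/5
((ψ ⊃ χ) ⊃ (ψ ⊃ χ)) ≡ ((χ ∨ ψ) ∧ φ) = 1 ≡ 3/5 = 3/5
(χ ∧ χ) ∨ (((ψ ⊃ χ) ⊃ (ψ ⊃ χ)) ≡ ((χ ∨ ψ) ∧ φ)) = 4/5 ∨ 3/5 = 4/5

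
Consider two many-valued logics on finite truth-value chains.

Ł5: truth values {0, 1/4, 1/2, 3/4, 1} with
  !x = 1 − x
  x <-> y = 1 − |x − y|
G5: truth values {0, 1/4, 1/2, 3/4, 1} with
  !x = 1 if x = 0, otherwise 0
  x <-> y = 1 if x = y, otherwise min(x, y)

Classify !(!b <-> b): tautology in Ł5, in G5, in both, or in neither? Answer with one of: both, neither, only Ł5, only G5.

In Ł5: at b = 1/4 the value is 1/2 — not a tautology.
In G5: every assignment gives 1 — tautology.

only G5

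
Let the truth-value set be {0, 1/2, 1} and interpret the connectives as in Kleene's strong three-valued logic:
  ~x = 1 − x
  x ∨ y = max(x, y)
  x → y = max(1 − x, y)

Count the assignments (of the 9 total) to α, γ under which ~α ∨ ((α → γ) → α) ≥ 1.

α = 0, γ = 0 ↦ 1  ≥
α = 0, γ = 1/2 ↦ 1  ≥
α = 0, γ = 1 ↦ 1  ≥
α = 1/2, γ = 0 ↦ 1/2  <
α = 1/2, γ = 1/2 ↦ 1/2  <
α = 1/2, γ = 1 ↦ 1/2  <
α = 1, γ = 0 ↦ 1  ≥
α = 1, γ = 1/2 ↦ 1  ≥
α = 1, γ = 1 ↦ 1  ≥
So 6 of the 9 assignments meet the threshold.

6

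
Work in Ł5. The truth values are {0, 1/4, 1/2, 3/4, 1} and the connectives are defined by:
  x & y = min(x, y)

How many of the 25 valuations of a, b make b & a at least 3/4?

value 1: 1 assignment (counts)
value 3/4: 3 assignments (counts)
value 1/2: 5 assignments
value 1/4: 7 assignments
value 0: 9 assignments
So 4 of the 25 assignments meet the threshold.

4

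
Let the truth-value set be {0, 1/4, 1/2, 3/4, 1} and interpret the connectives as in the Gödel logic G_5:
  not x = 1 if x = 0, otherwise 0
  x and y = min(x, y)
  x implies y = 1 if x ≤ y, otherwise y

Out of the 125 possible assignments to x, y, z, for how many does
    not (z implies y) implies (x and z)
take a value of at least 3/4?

109

value 1: 106 assignments (counts)
value 3/4: 3 assignments (counts)
value 1/2: 5 assignments
value 1/4: 7 assignments
value 0: 4 assignments
So 109 of the 125 assignments meet the threshold.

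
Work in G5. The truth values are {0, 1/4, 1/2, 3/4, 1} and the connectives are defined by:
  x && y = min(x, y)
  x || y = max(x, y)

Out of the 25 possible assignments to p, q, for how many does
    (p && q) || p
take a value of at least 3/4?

value 1: 5 assignments (counts)
value 3/4: 5 assignments (counts)
value 1/2: 5 assignments
value 1/4: 5 assignments
value 0: 5 assignments
So 10 of the 25 assignments meet the threshold.

10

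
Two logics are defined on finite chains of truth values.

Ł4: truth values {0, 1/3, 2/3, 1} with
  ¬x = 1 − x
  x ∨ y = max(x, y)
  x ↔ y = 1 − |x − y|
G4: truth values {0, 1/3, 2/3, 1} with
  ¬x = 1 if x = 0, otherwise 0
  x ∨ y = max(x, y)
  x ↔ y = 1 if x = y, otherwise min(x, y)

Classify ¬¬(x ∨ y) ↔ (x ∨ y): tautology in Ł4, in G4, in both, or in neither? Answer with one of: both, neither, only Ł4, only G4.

In Ł4: every assignment gives 1 — tautology.
In G4: at x = 0, y = 1/3 the value is 1/3 — not a tautology.

only Ł4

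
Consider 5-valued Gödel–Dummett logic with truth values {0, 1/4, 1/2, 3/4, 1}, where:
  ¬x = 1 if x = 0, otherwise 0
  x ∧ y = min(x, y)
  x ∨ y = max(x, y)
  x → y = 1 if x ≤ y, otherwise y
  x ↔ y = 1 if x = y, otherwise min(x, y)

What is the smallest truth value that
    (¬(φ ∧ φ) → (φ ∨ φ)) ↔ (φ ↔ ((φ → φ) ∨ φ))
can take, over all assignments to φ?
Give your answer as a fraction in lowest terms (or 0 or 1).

1/4

Take φ = 1/4:
φ ∧ φ = 1/4 ∧ 1/4 = 1/4
¬(φ ∧ φ) = ¬1/4 = 0
φ ∨ φ = 1/4 ∨ 1/4 = 1/4
¬(φ ∧ φ) → (φ ∨ φ) = 0 → 1/4 = 1
φ → φ = 1/4 → 1/4 = 1
(φ → φ) ∨ φ = 1 ∨ 1/4 = 1
φ ↔ ((φ → φ) ∨ φ) = 1/4 ↔ 1 = 1/4
(¬(φ ∧ φ) → (φ ∨ φ)) ↔ (φ ↔ ((φ → φ) ∨ φ)) = 1 ↔ 1/4 = 1/4
No assignment yields a value below 1/4, so this is the minimum.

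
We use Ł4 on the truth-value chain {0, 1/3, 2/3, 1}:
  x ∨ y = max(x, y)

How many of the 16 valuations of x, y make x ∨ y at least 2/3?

x = 0, y = 0 ↦ 0  <
x = 0, y = 1/3 ↦ 1/3  <
x = 0, y = 2/3 ↦ 2/3  ≥
x = 0, y = 1 ↦ 1  ≥
x = 1/3, y = 0 ↦ 1/3  <
x = 1/3, y = 1/3 ↦ 1/3  <
x = 1/3, y = 2/3 ↦ 2/3  ≥
x = 1/3, y = 1 ↦ 1  ≥
x = 2/3, y = 0 ↦ 2/3  ≥
x = 2/3, y = 1/3 ↦ 2/3  ≥
x = 2/3, y = 2/3 ↦ 2/3  ≥
x = 2/3, y = 1 ↦ 1  ≥
x = 1, y = 0 ↦ 1  ≥
x = 1, y = 1/3 ↦ 1  ≥
x = 1, y = 2/3 ↦ 1  ≥
x = 1, y = 1 ↦ 1  ≥
So 12 of the 16 assignments meet the threshold.

12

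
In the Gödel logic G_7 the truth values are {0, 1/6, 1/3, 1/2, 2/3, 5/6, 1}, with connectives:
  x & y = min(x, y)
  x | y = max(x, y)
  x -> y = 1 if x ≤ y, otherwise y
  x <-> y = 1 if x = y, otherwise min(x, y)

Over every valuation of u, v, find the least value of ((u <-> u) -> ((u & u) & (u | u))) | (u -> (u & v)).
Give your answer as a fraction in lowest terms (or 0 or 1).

Take u = 1/6, v = 0:
u <-> u = 1/6 <-> 1/6 = 1
u & u = 1/6 & 1/6 = 1/6
u | u = 1/6 | 1/6 = 1/6
(u & u) & (u | u) = 1/6 & 1/6 = 1/6
(u <-> u) -> ((u & u) & (u | u)) = 1 -> 1/6 = 1/6
u & v = 1/6 & 0 = 0
u -> (u & v) = 1/6 -> 0 = 0
((u <-> u) -> ((u & u) & (u | u))) | (u -> (u & v)) = 1/6 | 0 = 1/6
No assignment yields a value below 1/6, so this is the minimum.

1/6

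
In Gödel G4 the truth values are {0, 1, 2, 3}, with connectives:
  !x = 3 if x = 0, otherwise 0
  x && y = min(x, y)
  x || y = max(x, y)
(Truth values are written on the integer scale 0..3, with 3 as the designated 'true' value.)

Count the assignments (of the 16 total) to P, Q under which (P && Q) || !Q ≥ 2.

P = 0, Q = 0 ↦ 3  ≥
P = 0, Q = 1 ↦ 0  <
P = 0, Q = 2 ↦ 0  <
P = 0, Q = 3 ↦ 0  <
P = 1, Q = 0 ↦ 3  ≥
P = 1, Q = 1 ↦ 1  <
P = 1, Q = 2 ↦ 1  <
P = 1, Q = 3 ↦ 1  <
P = 2, Q = 0 ↦ 3  ≥
P = 2, Q = 1 ↦ 1  <
P = 2, Q = 2 ↦ 2  ≥
P = 2, Q = 3 ↦ 2  ≥
P = 3, Q = 0 ↦ 3  ≥
P = 3, Q = 1 ↦ 1  <
P = 3, Q = 2 ↦ 2  ≥
P = 3, Q = 3 ↦ 3  ≥
So 8 of the 16 assignments meet the threshold.

8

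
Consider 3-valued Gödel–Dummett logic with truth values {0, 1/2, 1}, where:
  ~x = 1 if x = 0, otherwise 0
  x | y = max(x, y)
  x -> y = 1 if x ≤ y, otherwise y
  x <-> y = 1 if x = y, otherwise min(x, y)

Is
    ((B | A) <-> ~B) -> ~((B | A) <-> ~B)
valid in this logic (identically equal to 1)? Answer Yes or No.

Counterexample: take A = 1/2, B = 0.
B | A = 0 | 1/2 = 1/2
~B = ~0 = 1
(B | A) <-> ~B = 1/2 <-> 1 = 1/2
~((B | A) <-> ~B) = ~1/2 = 0
((B | A) <-> ~B) -> ~((B | A) <-> ~B) = 1/2 -> 0 = 0
This gives 0 ≠ 1.

No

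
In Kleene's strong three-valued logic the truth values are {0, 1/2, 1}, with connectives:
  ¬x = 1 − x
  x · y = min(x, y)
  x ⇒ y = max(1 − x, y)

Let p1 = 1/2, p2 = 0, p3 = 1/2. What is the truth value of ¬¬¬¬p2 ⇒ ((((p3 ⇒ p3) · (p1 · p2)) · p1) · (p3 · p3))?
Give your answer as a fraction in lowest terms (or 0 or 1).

1

¬p2 = ¬0 = 1
¬¬p2 = ¬1 = 0
¬¬¬p2 = ¬0 = 1
¬¬¬¬p2 = ¬1 = 0
p3 ⇒ p3 = 1/2 ⇒ 1/2 = 1/2
p1 · p2 = 1/2 · 0 = 0
(p3 ⇒ p3) · (p1 · p2) = 1/2 · 0 = 0
((p3 ⇒ p3) · (p1 · p2)) · p1 = 0 · 1/2 = 0
p3 · p3 = 1/2 · 1/2 = 1/2
(((p3 ⇒ p3) · (p1 · p2)) · p1) · (p3 · p3) = 0 · 1/2 = 0
¬¬¬¬p2 ⇒ ((((p3 ⇒ p3) · (p1 · p2)) · p1) · (p3 · p3)) = 0 ⇒ 0 = 1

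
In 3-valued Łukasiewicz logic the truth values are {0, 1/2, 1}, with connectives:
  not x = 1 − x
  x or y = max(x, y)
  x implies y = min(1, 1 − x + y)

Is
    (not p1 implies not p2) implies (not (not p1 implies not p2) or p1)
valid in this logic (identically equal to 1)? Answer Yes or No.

Counterexample: take p1 = 0, p2 = 0.
not p1 = not 0 = 1
not p2 = not 0 = 1
not p1 implies not p2 = 1 implies 1 = 1
not p1 = not 0 = 1
not p2 = not 0 = 1
not p1 implies not p2 = 1 implies 1 = 1
not (not p1 implies not p2) = not 1 = 0
not (not p1 implies not p2) or p1 = 0 or 0 = 0
(not p1 implies not p2) implies (not (not p1 implies not p2) or p1) = 1 implies 0 = 0
This gives 0 ≠ 1.

No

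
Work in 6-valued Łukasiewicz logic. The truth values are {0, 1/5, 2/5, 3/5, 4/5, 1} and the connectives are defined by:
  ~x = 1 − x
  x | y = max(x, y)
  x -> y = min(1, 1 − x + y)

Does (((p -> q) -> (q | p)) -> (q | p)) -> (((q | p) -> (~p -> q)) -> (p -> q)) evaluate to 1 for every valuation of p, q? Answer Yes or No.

No

Counterexample: take p = 3/5, q = 0.
p -> q = 3/5 -> 0 = 2/5
q | p = 0 | 3/5 = 3/5
(p -> q) -> (q | p) = 2/5 -> 3/5 = 1
q | p = 0 | 3/5 = 3/5
((p -> q) -> (q | p)) -> (q | p) = 1 -> 3/5 = 3/5
q | p = 0 | 3/5 = 3/5
~p = ~3/5 = 2/5
~p -> q = 2/5 -> 0 = 3/5
(q | p) -> (~p -> q) = 3/5 -> 3/5 = 1
p -> q = 3/5 -> 0 = 2/5
((q | p) -> (~p -> q)) -> (p -> q) = 1 -> 2/5 = 2/5
(((p -> q) -> (q | p)) -> (q | p)) -> (((q | p) -> (~p -> q)) -> (p -> q)) = 3/5 -> 2/5 = 4/5
This gives 4/5 ≠ 1.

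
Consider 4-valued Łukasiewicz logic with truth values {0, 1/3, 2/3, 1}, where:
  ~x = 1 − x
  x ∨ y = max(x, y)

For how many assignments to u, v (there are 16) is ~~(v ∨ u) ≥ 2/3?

12

u = 0, v = 0 ↦ 0  <
u = 0, v = 1/3 ↦ 1/3  <
u = 0, v = 2/3 ↦ 2/3  ≥
u = 0, v = 1 ↦ 1  ≥
u = 1/3, v = 0 ↦ 1/3  <
u = 1/3, v = 1/3 ↦ 1/3  <
u = 1/3, v = 2/3 ↦ 2/3  ≥
u = 1/3, v = 1 ↦ 1  ≥
u = 2/3, v = 0 ↦ 2/3  ≥
u = 2/3, v = 1/3 ↦ 2/3  ≥
u = 2/3, v = 2/3 ↦ 2/3  ≥
u = 2/3, v = 1 ↦ 1  ≥
u = 1, v = 0 ↦ 1  ≥
u = 1, v = 1/3 ↦ 1  ≥
u = 1, v = 2/3 ↦ 1  ≥
u = 1, v = 1 ↦ 1  ≥
So 12 of the 16 assignments meet the threshold.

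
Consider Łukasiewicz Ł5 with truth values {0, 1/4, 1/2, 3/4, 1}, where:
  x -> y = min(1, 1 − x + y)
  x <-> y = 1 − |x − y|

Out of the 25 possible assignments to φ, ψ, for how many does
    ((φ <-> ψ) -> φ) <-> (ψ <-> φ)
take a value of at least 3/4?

value 1: 4 assignments (counts)
value 3/4: 7 assignments (counts)
value 1/2: 7 assignments
value 1/4: 4 assignments
value 0: 3 assignments
So 11 of the 25 assignments meet the threshold.

11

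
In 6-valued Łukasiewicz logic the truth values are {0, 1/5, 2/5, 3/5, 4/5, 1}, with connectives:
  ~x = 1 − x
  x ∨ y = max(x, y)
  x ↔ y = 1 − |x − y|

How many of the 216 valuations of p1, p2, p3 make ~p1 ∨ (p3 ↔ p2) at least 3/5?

180

value 1: 66 assignments (counts)
value 4/5: 70 assignments (counts)
value 3/5: 44 assignments (counts)
value 2/5: 24 assignments
value 1/5: 10 assignments
value 0: 2 assignments
So 180 of the 216 assignments meet the threshold.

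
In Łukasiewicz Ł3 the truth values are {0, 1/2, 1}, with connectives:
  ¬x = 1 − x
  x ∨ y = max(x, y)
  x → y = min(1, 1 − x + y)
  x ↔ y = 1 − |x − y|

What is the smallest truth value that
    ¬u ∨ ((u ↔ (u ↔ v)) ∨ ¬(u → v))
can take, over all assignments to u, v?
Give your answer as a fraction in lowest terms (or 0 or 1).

1/2

Take u = 1/2, v = 1/2:
¬u = ¬1/2 = 1/2
u ↔ v = 1/2 ↔ 1/2 = 1
u ↔ (u ↔ v) = 1/2 ↔ 1 = 1/2
u → v = 1/2 → 1/2 = 1
¬(u → v) = ¬1 = 0
(u ↔ (u ↔ v)) ∨ ¬(u → v) = 1/2 ∨ 0 = 1/2
¬u ∨ ((u ↔ (u ↔ v)) ∨ ¬(u → v)) = 1/2 ∨ 1/2 = 1/2
No assignment yields a value below 1/2, so this is the minimum.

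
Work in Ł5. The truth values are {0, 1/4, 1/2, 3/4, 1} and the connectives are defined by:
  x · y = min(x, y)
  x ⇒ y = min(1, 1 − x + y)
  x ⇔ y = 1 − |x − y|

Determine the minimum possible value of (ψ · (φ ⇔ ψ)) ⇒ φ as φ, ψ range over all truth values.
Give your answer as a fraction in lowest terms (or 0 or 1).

Take φ = 0, ψ = 1/2:
φ ⇔ ψ = 0 ⇔ 1/2 = 1/2
ψ · (φ ⇔ ψ) = 1/2 · 1/2 = 1/2
(ψ · (φ ⇔ ψ)) ⇒ φ = 1/2 ⇒ 0 = 1/2
No assignment yields a value below 1/2, so this is the minimum.

1/2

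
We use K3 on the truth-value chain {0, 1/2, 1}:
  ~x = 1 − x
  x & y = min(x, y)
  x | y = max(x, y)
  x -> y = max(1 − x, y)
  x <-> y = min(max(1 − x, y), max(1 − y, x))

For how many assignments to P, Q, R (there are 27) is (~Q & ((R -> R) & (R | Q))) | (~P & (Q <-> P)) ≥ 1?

value 1: 5 assignments (counts)
value 1/2: 15 assignments
value 0: 7 assignments
So 5 of the 27 assignments meet the threshold.

5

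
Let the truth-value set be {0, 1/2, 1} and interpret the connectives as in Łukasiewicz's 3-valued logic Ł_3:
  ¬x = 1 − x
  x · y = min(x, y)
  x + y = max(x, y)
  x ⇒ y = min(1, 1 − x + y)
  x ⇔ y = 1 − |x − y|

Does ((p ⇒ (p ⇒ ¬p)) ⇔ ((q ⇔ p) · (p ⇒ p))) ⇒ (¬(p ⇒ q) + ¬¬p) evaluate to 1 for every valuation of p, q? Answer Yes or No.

No

Counterexample: take p = 0, q = 0.
¬p = ¬0 = 1
p ⇒ ¬p = 0 ⇒ 1 = 1
p ⇒ (p ⇒ ¬p) = 0 ⇒ 1 = 1
q ⇔ p = 0 ⇔ 0 = 1
p ⇒ p = 0 ⇒ 0 = 1
(q ⇔ p) · (p ⇒ p) = 1 · 1 = 1
(p ⇒ (p ⇒ ¬p)) ⇔ ((q ⇔ p) · (p ⇒ p)) = 1 ⇔ 1 = 1
p ⇒ q = 0 ⇒ 0 = 1
¬(p ⇒ q) = ¬1 = 0
¬p = ¬0 = 1
¬¬p = ¬1 = 0
¬(p ⇒ q) + ¬¬p = 0 + 0 = 0
((p ⇒ (p ⇒ ¬p)) ⇔ ((q ⇔ p) · (p ⇒ p))) ⇒ (¬(p ⇒ q) + ¬¬p) = 1 ⇒ 0 = 0
This gives 0 ≠ 1.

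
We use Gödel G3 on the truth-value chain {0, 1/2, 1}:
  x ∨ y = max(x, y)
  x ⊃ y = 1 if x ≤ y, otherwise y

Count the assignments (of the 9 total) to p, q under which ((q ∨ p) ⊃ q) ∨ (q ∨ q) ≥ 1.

6

p = 0, q = 0 ↦ 1  ≥
p = 0, q = 1/2 ↦ 1  ≥
p = 0, q = 1 ↦ 1  ≥
p = 1/2, q = 0 ↦ 0  <
p = 1/2, q = 1/2 ↦ 1  ≥
p = 1/2, q = 1 ↦ 1  ≥
p = 1, q = 0 ↦ 0  <
p = 1, q = 1/2 ↦ 1/2  <
p = 1, q = 1 ↦ 1  ≥
So 6 of the 9 assignments meet the threshold.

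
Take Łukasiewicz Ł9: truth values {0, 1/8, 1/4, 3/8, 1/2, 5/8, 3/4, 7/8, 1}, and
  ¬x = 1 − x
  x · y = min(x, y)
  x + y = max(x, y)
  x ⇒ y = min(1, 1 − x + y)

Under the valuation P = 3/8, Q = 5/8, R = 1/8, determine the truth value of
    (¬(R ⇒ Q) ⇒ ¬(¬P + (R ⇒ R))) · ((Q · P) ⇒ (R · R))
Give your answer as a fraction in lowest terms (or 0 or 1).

R ⇒ Q = 1/8 ⇒ 5/8 = 1
¬(R ⇒ Q) = ¬1 = 0
¬P = ¬3/8 = 5/8
R ⇒ R = 1/8 ⇒ 1/8 = 1
¬P + (R ⇒ R) = 5/8 + 1 = 1
¬(¬P + (R ⇒ R)) = ¬1 = 0
¬(R ⇒ Q) ⇒ ¬(¬P + (R ⇒ R)) = 0 ⇒ 0 = 1
Q · P = 5/8 · 3/8 = 3/8
R · R = 1/8 · 1/8 = 1/8
(Q · P) ⇒ (R · R) = 3/8 ⇒ 1/8 = 3/4
(¬(R ⇒ Q) ⇒ ¬(¬P + (R ⇒ R))) · ((Q · P) ⇒ (R · R)) = 1 · 3/4 = 3/4

3/4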